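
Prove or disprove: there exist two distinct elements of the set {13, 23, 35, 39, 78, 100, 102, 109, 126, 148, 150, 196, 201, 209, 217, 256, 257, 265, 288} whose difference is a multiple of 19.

Reduce each element modulo 19: 13↦13, 23↦4, 35↦16, 39↦1, 78↦2, 100↦5, 102↦7, 109↦14, 126↦12, 148↦15, 150↦17, 196↦6, 201↦11, 209↦0, 217↦8, 256↦9, 257↦10, 265↦18, 288↦3.
These 19 residues are pairwise different, hence no difference of two elements is divisible by 19.

No, no such pair exists.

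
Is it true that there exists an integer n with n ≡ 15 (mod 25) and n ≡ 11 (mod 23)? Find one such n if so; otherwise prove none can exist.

n = 540

gcd(25, 23) = 1, so the Chinese Remainder Theorem guarantees exactly one residue class mod 575 satisfying both.
Any solution of the first congruence is n = 15 + 25t; substituting into the second, 25t ≡ 11 − 15 ≡ 19 (mod 23).
25 ≡ 2 (mod 23), so this reads 2t ≡ 19 (mod 23). Since 2·12 = 24 = 1·23 + 1, the inverse of 2 mod 23 is 12.
Multiplying by 12: t ≡ 12·19 = 228 ≡ 21 (mod 23).
With t = 21: n = 15 + 25·21 = 540.
Verify: 540 = 21·25 + 15 and 540 = 23·23 + 11. ✓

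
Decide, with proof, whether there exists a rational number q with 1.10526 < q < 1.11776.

q = 10/9

Multiplying by 9: 9·1.10526 = 9.94734 and 9·1.11776 = 10.05984, so the integer 10 lies strictly between them.
So q = 10/9 works: it is a ratio of integers, and dividing 9·1.10526 < 10 < 9·1.11776 through by 9 gives 1.10526 < 10/9 < 1.11776.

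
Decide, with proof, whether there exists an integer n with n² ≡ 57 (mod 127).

Apply Euler's criterion with the prime 127: 57 is a quadratic residue iff 57^63 ≡ 1 (mod 127), and a non-residue iff it is ≡ −1.
Repeated squaring mod 127: 57^2 = 3249 ≡ 74; 57^4 ≡ 74² = 5476 ≡ 15; 57^8 ≡ 15² = 225 ≡ 98; 57^16 ≡ 98² = 9604 ≡ 79; 57^32 ≡ 79² = 6241 ≡ 18.
Since 63 = 32 + 16 + 8 + 4 + 2 + 1, 57^63 ≡ 18 · 79 · 98 · 15 · 74 · 57; multiplying out mod 127: 18·79 = 1422 ≡ 25, then 25·98 = 2450 ≡ 37, then 37·15 = 555 ≡ 47, then 47·74 = 3478 ≡ 49, then 49·57 = 2793 ≡ 126. Thus 57^63 ≡ 126 ≡ −1 (mod 127).
By Euler's criterion 57 is a quadratic non-residue mod 127: no n satisfies n² ≡ 57 (mod 127).

There is no such integer.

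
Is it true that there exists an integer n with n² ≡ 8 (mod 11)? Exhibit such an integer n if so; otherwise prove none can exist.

There is no such integer.

Computing n² mod 11 for n = 0, 1, …, 5 (enough, by the symmetry n ↦ 11 − n) gives 0, 1, 4, 9, 5, 3.
The set of squares mod 11 is therefore {0, 1, 3, 4, 5, 9}, which does not contain 8.
Therefore n² ≡ 8 (mod 11) has no solution.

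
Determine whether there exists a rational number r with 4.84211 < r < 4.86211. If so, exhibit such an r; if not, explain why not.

Multiplying by 7: 7·4.84211 = 33.89477 and 7·4.86211 = 34.03477, so the integer 34 lies strictly between them.
So r = 34/7 works: it is a ratio of integers, and dividing 7·4.84211 < 34 < 7·4.86211 through by 7 gives 4.84211 < 34/7 < 4.86211.

r = 34/7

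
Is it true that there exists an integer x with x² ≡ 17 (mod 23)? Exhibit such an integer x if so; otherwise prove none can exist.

Apply Euler's criterion with the prime 23: 17 is a quadratic residue iff 17^11 ≡ 1 (mod 23), and a non-residue iff it is ≡ −1.
Repeated squaring mod 23: 17^2 = 289 ≡ 13; 17^4 ≡ 13² = 169 ≡ 8; 17^8 ≡ 8² = 64 ≡ 18.
Since 11 = 8 + 2 + 1, 17^11 ≡ 18 · 13 · 17; multiplying out mod 23: 18·13 = 234 ≡ 4, then 4·17 = 68 ≡ 22. Thus 17^11 ≡ 22 ≡ −1 (mod 23).
By Euler's criterion 17 is a quadratic non-residue mod 23: no x satisfies x² ≡ 17 (mod 23).

There is no such integer.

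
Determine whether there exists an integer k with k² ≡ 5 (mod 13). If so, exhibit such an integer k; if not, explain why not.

No, no such integer exists.

Squares mod 13 repeat after k = 6 (as (−k)² = k²); for k = 0..6 they are 0, 1, 4, 9, 3, 12, 10.
The set of squares mod 13 is therefore {0, 1, 3, 4, 9, 10, 12}, which does not contain 5.
Hence no integer k has k² ≡ 5 (mod 13).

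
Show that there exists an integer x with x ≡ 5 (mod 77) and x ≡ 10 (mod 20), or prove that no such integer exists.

gcd(77, 20) = 1, so the Chinese Remainder Theorem guarantees exactly one residue class mod 1540 satisfying both.
Any solution of the first congruence is x = 5 + 77t; substituting into the second, 77t ≡ 10 − 5 ≡ 5 (mod 20).
77 ≡ 17 (mod 20), so this reads 17t ≡ 5 (mod 20). Since 17·13 = 221 = 11·20 + 1, the inverse of 17 mod 20 is 13.
Multiplying by 13: t ≡ 13·5 = 65 ≡ 5 (mod 20).
Taking t = 5 gives x = 5 + 77·5 = 390.
Verify: 390 = 5·77 + 5 and 390 = 19·20 + 10. ✓

x = 390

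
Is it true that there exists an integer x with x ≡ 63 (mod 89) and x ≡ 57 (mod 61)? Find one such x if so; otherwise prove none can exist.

The moduli 89 and 61 are coprime, so by the Chinese Remainder Theorem a unique solution modulo 5429 exists.
Any solution of the first congruence is x = 63 + 89t; substituting into the second, 89t ≡ 57 − 63 ≡ 55 (mod 61).
89 ≡ 28 (mod 61), so this reads 28t ≡ 55 (mod 61). Note 28·24 = 672 ≡ 1 (mod 61) (as 672 − 1 = 11·61), so 28⁻¹ ≡ 24.
Multiplying by 24: t ≡ 24·55 = 1320 ≡ 39 (mod 61).
Taking t = 39 gives x = 63 + 89·39 = 3534.
Indeed 3534 ≡ 63 (mod 89) and 3534 ≡ 57 (mod 61).

x = 3534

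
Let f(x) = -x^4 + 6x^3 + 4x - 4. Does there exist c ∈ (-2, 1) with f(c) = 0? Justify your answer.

Yes, f has a root in the interval.

f(-2) = -76 and f(1) = 5, which have opposite signs.
Since f is a polynomial it is continuous on [-2, 1].
The Intermediate Value Theorem then guarantees some c ∈ (-2, 1) with f(c) = 0.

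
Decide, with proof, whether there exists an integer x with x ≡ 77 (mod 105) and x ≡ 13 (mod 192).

There is no such integer.

Reduce both congruences modulo 3, which divides 105 and 192: they say x ≡ 77 (mod 3) and x ≡ 13 (mod 3).
These are incompatible: 77 − 13 = 64 is not divisible by 3.
Therefore no such x exists.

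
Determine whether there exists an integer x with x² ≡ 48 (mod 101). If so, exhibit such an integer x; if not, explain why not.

101 is prime, so by Euler's criterion 48 is a square mod 101 iff 48^((101−1)/2) = 48^50 ≡ 1 (mod 101).
Squaring successively (mod 101): 48^2 = 2304 ≡ 82; 48^4 ≡ 82² = 6724 ≡ 58; 48^8 ≡ 58² = 3364 ≡ 31; 48^16 ≡ 31² = 961 ≡ 52; 48^32 ≡ 52² = 2704 ≡ 78.
Since 50 = 32 + 16 + 2, 48^50 ≡ 78 · 52 · 82; multiplying out mod 101: 78·52 = 4056 ≡ 16, then 16·82 = 1312 ≡ 100. Thus 48^50 ≡ 100 ≡ −1 (mod 101).
The value −1 means 48 is a non-residue modulo 101, so x² ≡ 48 (mod 101) is impossible.

No, no such integer exists.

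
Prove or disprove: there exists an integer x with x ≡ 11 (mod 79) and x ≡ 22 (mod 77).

x = 3487

gcd(79, 77) = 1, so the Chinese Remainder Theorem guarantees exactly one residue class mod 6083 satisfying both.
Any solution of the first congruence is x = 11 + 79t; substituting into the second, 79t ≡ 22 − 11 ≡ 11 (mod 77).
79 ≡ 2 (mod 77), so this reads 2t ≡ 11 (mod 77). Note 2·39 = 78 ≡ 1 (mod 77) (as 78 − 1 = 1·77), so 2⁻¹ ≡ 39.
Therefore t ≡ 39·11 = 429 ≡ 44 (mod 77).
With t = 44: x = 11 + 79·44 = 3487.
Verify: 3487 = 44·79 + 11 and 3487 = 45·77 + 22. ✓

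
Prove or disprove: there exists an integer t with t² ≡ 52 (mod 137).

137 is prime, so by Euler's criterion 52 is a square mod 137 iff 52^((137−1)/2) = 52^68 ≡ 1 (mod 137).
Squaring successively (mod 137): 52^2 = 2704 ≡ 101; 52^4 ≡ 101² = 10201 ≡ 63; 52^8 ≡ 63² = 3969 ≡ 133; 52^16 ≡ 133² = 17689 ≡ 16; 52^32 ≡ 16² = 256 ≡ 119; 52^64 ≡ 119² = 14161 ≡ 50.
Since 68 = 64 + 4, 52^68 ≡ 50 · 63; multiplying out mod 137: 50·63 = 3150 ≡ 136. Thus 52^68 ≡ 136 ≡ −1 (mod 137).
The value −1 means 52 is a non-residue modulo 137, so t² ≡ 52 (mod 137) is impossible.

No, no such integer exists.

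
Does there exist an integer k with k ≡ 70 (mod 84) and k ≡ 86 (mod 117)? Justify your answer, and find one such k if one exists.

There is no such integer.

Both moduli are multiples of 3 = gcd(84, 117), so any solution would satisfy k ≡ 70 and k ≡ 86 modulo 3 simultaneously.
But 70 mod 3 = 1 while 86 mod 3 = 2, a contradiction.
So no integer satisfies both congruences.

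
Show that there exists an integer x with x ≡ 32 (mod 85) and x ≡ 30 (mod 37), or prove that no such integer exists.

gcd(85, 37) = 1, so the Chinese Remainder Theorem guarantees exactly one residue class mod 3145 satisfying both.
Any solution of the first congruence is x = 32 + 85t; substituting into the second, 85t ≡ 30 − 32 ≡ 35 (mod 37).
85 ≡ 11 (mod 37), so this reads 11t ≡ 35 (mod 37). Invert 11 mod 37 by the Euclidean algorithm: 37 = 3·11 + 4, 11 = 2·4 + 3, 4 = 1·3 + 1, 3 = 3·1 + 0; back-substituting, 1 = 4 − 1·3 = 4 − (11 − 2·4) = −11 + 3·4 = −11 + 3·(37 − 3·11) = 3·37 − 10·11. Hence 11·(-10) ≡ 1, so 11⁻¹ ≡ -10 ≡ 27 (mod 37).
Multiplying by 27: t ≡ 27·35 = 945 ≡ 20 (mod 37).
With t = 20: x = 32 + 85·20 = 1732.
Verify: 1732 = 20·85 + 32 and 1732 = 46·37 + 30. ✓

x = 1732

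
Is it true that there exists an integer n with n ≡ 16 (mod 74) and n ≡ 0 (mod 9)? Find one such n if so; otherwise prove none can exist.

Since 74 and 9 share no common factor, CRT says the pair of congruences has a solution (unique mod 666).
Write n = 16 + 74t and require 16 + 74t ≡ 0 (mod 9), i.e. 74t ≡ 2 (mod 9).
74 ≡ 2 (mod 9), so this reads 2t ≡ 2 (mod 9). Since 2·5 = 10 = 1·9 + 1, the inverse of 2 mod 9 is 5.
Therefore t ≡ 5·2 = 10 ≡ 1 (mod 9).
With t = 1: n = 16 + 74·1 = 90.
Indeed 90 ≡ 16 (mod 74) and 90 ≡ 0 (mod 9).

n = 90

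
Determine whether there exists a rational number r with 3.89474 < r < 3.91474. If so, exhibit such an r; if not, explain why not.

r = 39/10

Multiplying by 10: 10·3.89474 = 38.94740 and 10·3.91474 = 39.14740, so the integer 39 lies strictly between them.
So r = 39/10 works: it is a ratio of integers, and dividing 10·3.89474 < 39 < 10·3.91474 through by 10 gives 3.89474 < 39/10 < 3.91474.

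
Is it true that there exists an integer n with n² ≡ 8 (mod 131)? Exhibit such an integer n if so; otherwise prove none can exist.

Apply Euler's criterion with the prime 131: 8 is a quadratic residue iff 8^65 ≡ 1 (mod 131), and a non-residue iff it is ≡ −1.
Repeated squaring mod 131: 8^2 = 64 ≡ 64; 8^4 ≡ 64² = 4096 ≡ 35; 8^8 ≡ 35² = 1225 ≡ 46; 8^16 ≡ 46² = 2116 ≡ 20; 8^32 ≡ 20² = 400 ≡ 7; 8^64 ≡ 7² = 49 ≡ 49.
Since 65 = 64 + 1, 8^65 ≡ 49 · 8; multiplying out mod 131: 49·8 = 392 ≡ 130. Thus 8^65 ≡ 130 ≡ −1 (mod 131).
By Euler's criterion 8 is a quadratic non-residue mod 131: no n satisfies n² ≡ 8 (mod 131).

No, no such integer exists.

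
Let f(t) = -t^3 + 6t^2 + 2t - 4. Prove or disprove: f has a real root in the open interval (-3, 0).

Yes, f has a root in the interval.

f(-3) = 71 and f(0) = -4, which have opposite signs.
As a polynomial, f is continuous on every closed interval.
By the Intermediate Value Theorem f must vanish at some point of (-3, 0).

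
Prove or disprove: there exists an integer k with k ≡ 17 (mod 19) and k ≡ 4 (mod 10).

Since 19 and 10 share no common factor, CRT says the pair of congruences has a solution (unique mod 190).
Any solution of the first congruence is k = 17 + 19t; substituting into the second, 19t ≡ 4 − 17 ≡ 7 (mod 10).
19 ≡ 9 (mod 10), so this reads 9t ≡ 7 (mod 10). To invert 9 modulo 10: 10 = 1·9 + 1, 9 = 9·1 + 0, and unwinding, 1 = 10 − 1·9. Thus 9⁻¹ ≡ -1 ≡ 9 (mod 10).
Therefore t ≡ 9·7 = 63 ≡ 3 (mod 10).
With t = 3: k = 17 + 19·3 = 74.
Check: 74 mod 19 = 17, 74 mod 10 = 4. ✓

k = 74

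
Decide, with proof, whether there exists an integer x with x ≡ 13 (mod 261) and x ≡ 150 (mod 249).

Both moduli are multiples of 3 = gcd(261, 249), so any solution would satisfy x ≡ 13 and x ≡ 150 modulo 3 simultaneously.
However 13 ≡ 1 and 150 ≡ 0 (mod 3), and 1 ≠ 0.
Therefore no such x exists.

No such integer exists.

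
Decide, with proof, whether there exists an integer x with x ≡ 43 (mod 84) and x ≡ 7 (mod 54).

x = 547

Here gcd(84, 54) = 6, and both 43 and 7 leave remainder 1 mod 6, so the system is consistent.
The integers ≡ 43 (mod 84) are 43, 127, 211, 295, 379, 463, 547, …; their remainders mod 54 are 43, 19, 49, 25, 1, 31, 7, so x = 547 is the first that is ≡ 7 (mod 54).
Indeed 547 ≡ 43 (mod 84) and 547 ≡ 7 (mod 54).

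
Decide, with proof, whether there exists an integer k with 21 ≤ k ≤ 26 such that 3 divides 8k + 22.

At k = 21 the value 190 is not a multiple of 3. Try k = 22: 8·22 + 22 = 198 = 66·3, which is divisible by 3.

k = 22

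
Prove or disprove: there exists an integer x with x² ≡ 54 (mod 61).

No, no such integer exists.

Apply Euler's criterion with the prime 61: 54 is a quadratic residue iff 54^30 ≡ 1 (mod 61), and a non-residue iff it is ≡ −1.
Squaring successively (mod 61): 54^2 = 2916 ≡ 49; 54^4 ≡ 49² = 2401 ≡ 22; 54^8 ≡ 22² = 484 ≡ 57; 54^16 ≡ 57² = 3249 ≡ 16.
Since 30 = 16 + 8 + 4 + 2, 54^30 ≡ 16 · 57 · 22 · 49; multiplying out mod 61: 16·57 = 912 ≡ 58, then 58·22 = 1276 ≡ 56, then 56·49 = 2744 ≡ 60. Thus 54^30 ≡ 60 ≡ −1 (mod 61).
The value −1 means 54 is a non-residue modulo 61, so x² ≡ 54 (mod 61) is impossible.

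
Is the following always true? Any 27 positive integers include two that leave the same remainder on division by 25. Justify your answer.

Partition the integers by their residue mod 25; there are 25 classes.
Placing 27 integers into 25 classes, some class receives at least two — say a and b.
So a and b have equal remainders mod 25, which is exactly what was to be shown.

Yes, this is always true.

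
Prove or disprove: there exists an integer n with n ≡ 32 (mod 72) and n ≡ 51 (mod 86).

There is no such integer.

Both moduli are multiples of 2 = gcd(72, 86), so any solution would satisfy n ≡ 32 and n ≡ 51 modulo 2 simultaneously.
But 32 mod 2 = 0 while 51 mod 2 = 1, a contradiction.
Hence the system has no solution.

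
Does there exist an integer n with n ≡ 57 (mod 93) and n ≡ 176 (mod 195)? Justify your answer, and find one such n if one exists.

gcd(93, 195) = 3. If n ≡ 57 (mod 93) and n ≡ 176 (mod 195), then n ≡ 57 (mod 3) and n ≡ 176 (mod 3).
These are incompatible: 57 − 176 = -119 is not divisible by 3.
So no integer satisfies both congruences.

There is no such integer.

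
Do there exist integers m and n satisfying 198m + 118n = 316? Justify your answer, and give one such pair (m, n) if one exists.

m = 1, n = 1

Every value of 198m + 118n is a multiple of gcd(198, 118) = 2; since 2 ∣ 316, solutions exist.
Dividing through by 2 reduces the equation to 99m + 59n = 158.
Dividing repeatedly: 99 = 1·59 + 40, 59 = 1·40 + 19, 40 = 2·19 + 2, 19 = 9·2 + 1, 2 = 2·1 + 0.
Back-substituting, 1 = 19 − 9·2 = 19 − 9·(40 − 2·19) = −9·40 + 19·19 = −9·40 + 19·(59 − 1·40) = 19·59 − 28·40 = 19·59 − 28·(99 − 1·59) = −28·99 + 47·59; that is, 99·(-28) + 59·47 = 1.
Times 158: 99·(-4424) + 59·7426 = 158, so (-4424, 7426) solves it.
Adding 75·59 to m and subtracting 75·99 from n gives the tidier solution (1, 1).
Check: 198·1 + 118·1 = 198 + 118 = 316. ✓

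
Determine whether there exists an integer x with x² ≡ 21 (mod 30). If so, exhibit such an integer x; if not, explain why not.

x = 21

Take x = 21. Then 21² = 441 = 14·30 + 21, so 21² ≡ 21 (mod 30).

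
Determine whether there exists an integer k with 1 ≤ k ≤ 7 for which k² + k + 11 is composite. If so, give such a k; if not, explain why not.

No, no such integer k in that range exists.

The values for k = 1, 2, …, 7 are 13, 17, 23, 31, 41, 53, 67, and each of these is prime.
So no value in the range makes the expression composite.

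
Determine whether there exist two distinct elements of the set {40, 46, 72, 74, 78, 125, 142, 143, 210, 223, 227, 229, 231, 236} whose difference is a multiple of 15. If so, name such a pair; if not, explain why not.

Reduce each element modulo 15: 40↦10, 46↦1, 72↦12, 74↦14, 78↦3, 125↦5, 142↦7, 143↦8, 210↦0, 223↦13, 227↦2, 229↦4, 231↦6, 236↦11.
These 14 residues are pairwise different, hence no difference of two elements is divisible by 15.

No, no such pair exists.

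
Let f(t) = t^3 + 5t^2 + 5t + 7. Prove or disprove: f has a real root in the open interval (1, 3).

No such root exists.

The endpoint values f(1) = 18 and f(3) = 94 are both positive. Claim: f(t) > 0 for every t in (1, 3).
Shift to the endpoint 1: with t = 1 + u (0 < u < 2), one computes f(1 + u) = u^3 + 8u^2 + 18u + 18.
All 4 nonzero coefficients of this polynomial in u are positive; hence for u > 0 the value is a sum of positive terms (the constant 18 among them).
Therefore f(t) > 0 throughout (1, 3), and f has no zero there.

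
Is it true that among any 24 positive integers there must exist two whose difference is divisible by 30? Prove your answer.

No, the set {88, 89, 90, 91, 92, 93, 94, 95, 96, 97, 98, 99, 100, 101, 102, 103, 104, 105, 106, 107, 108, 109, 110, 111} is a counterexample.

Take the 24 consecutive integers 88, 89, …, 111: their residues mod 30 are all distinct because 24 ≤ 30.
The differences between them range over 1, …, 23, none of which is divisible by 30.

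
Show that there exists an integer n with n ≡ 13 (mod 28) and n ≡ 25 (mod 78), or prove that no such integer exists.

n = 181

The moduli are not coprime: gcd(28, 78) = 2. Compatibility requires 2 ∣ (25 − 13) = 12, which holds, so solutions exist.
The integers ≡ 13 (mod 28) are 13, 41, 69, 97, 125, 153, 181, …; their remainders mod 78 are 13, 41, 69, 19, 47, 75, 25, so n = 181 is the first that is ≡ 25 (mod 78).
Verify: 181 = 6·28 + 13 and 181 = 2·78 + 25. ✓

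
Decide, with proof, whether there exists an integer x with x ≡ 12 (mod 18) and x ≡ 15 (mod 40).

There is no such integer.

Both moduli are multiples of 2 = gcd(18, 40), so any solution would satisfy x ≡ 12 and x ≡ 15 modulo 2 simultaneously.
These are incompatible: 12 − 15 = -3 is not divisible by 2.
Hence the system has no solution.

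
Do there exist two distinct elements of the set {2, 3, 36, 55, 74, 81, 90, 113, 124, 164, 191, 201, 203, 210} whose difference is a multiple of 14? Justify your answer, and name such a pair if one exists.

No, no such pair exists.

Two integers differ by a multiple of 14 exactly when they have the same residue mod 14. The residues are 2↦2, 3↦3, 36↦8, 55↦13, 74↦4, 81↦11, 90↦6, 113↦1, 124↦12, 164↦10, 191↦9, 201↦5, 203↦7, 210↦0.
All 14 residues are distinct, so no two elements differ by a multiple of 14.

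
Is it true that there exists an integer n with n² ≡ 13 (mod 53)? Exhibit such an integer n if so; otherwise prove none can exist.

Take n = 15. Then 15² = 225 = 4·53 + 13, so 15² ≡ 13 (mod 53).

n = 15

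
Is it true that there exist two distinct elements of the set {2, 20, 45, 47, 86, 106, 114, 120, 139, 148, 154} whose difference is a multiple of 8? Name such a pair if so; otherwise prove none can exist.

Both 2 and 106 leave remainder 2 on division by 8; their difference 104 = 13·8 is a multiple of 8.

Yes: 2 and 106.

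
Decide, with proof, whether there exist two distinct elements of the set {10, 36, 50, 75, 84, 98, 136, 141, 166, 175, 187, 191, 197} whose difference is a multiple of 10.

Reduce each element mod 10: 10↦0, 36↦6, 50↦0, 75↦5, 84↦4, 98↦8, 136↦6, 141↦1, 166↦6, 175↦5, 187↦7, 191↦1, 197↦7. The residue 0 repeats (at 10 and 50), and 50 − 10 = 40 = 4·10.

Yes: 10 and 50.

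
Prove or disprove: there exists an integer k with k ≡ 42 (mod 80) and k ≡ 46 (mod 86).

k = 2282

gcd(80, 86) = 2. A simultaneous solution exists iff 42 ≡ 46 (mod 2); here 42 mod 2 = 0 = 46 mod 2, so it does.
Put k = 42 + 80t, so we need 80t ≡ 4 (mod 86), equivalently (divide by 2) 40t ≡ 2 (mod 43).
Since 40·14 = 560 = 13·43 + 1, the inverse of 40 mod 43 is 14.
Therefore t ≡ 14·2 = 28 (mod 43).
Then k = 42 + 80·28 = 2282.
Verify: 2282 = 28·80 + 42 and 2282 = 26·86 + 46. ✓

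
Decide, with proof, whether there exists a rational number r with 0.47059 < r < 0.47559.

Look for a denominator N such that an integer falls strictly between N·0.47059 and N·0.47559. N = 19 works: 19·0.47059 = 8.94121 < 9 < 9.03621 = 19·0.47559.
So r = 9/19 works: it is a ratio of integers, and dividing 19·0.47059 < 9 < 19·0.47559 through by 19 gives 0.47059 < 9/19 < 0.47559.

r = 9/19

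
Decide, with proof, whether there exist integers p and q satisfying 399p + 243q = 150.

p = 29, q = -47

Every value of 399p + 243q is a multiple of gcd(399, 243) = 3; since 3 ∣ 150, solutions exist.
Dividing through by 3 reduces the equation to 133p + 81q = 50.
Euclidean algorithm: 133 = 1·81 + 52, 81 = 1·52 + 29, 52 = 1·29 + 23, 29 = 1·23 + 6, 23 = 3·6 + 5, 6 = 1·5 + 1, 5 = 5·1 + 0.
Working back up the chain: 1 = 6 − 1·5 = 6 − (23 − 3·6) = −23 + 4·6 = −23 + 4·(29 − 1·23) = 4·29 − 5·23 = 4·29 − 5·(52 − 1·29) = −5·52 + 9·29 = −5·52 + 9·(81 − 1·52) = 9·81 − 14·52 = 9·81 − 14·(133 − 1·81) = −14·133 + 23·81. So 133·(-14) + 81·23 = 1.
Scaling by 50 gives the particular solution (p, q) = (-700, 1150).
Shifting by a multiple of (81, −133) keeps it a solution: p = -700 + 9·81 = 29, q = 1150 − 9·133 = -47.
Check: 399·29 + 243·(-47) = 11571 − 11421 = 150. ✓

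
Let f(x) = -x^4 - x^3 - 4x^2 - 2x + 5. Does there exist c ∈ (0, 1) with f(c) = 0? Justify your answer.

f(0) = 5 and f(1) = -3, which have opposite signs.
f is continuous everywhere (it is a polynomial), in particular on [0, 1].
The Intermediate Value Theorem then guarantees some c ∈ (0, 1) with f(c) = 0.

Such a root exists.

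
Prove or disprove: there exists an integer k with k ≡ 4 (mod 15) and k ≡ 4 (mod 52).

The moduli 15 and 52 are coprime, so by the Chinese Remainder Theorem a unique solution modulo 780 exists.
Write k = 4 + 15t and require 4 + 15t ≡ 4 (mod 52), i.e. 15t ≡ 0 (mod 52).
t = 0 satisfies this.
Taking t = 0 gives k = 4 + 15·0 = 4.
Indeed 4 ≡ 4 (mod 15) and 4 ≡ 4 (mod 52).

k = 4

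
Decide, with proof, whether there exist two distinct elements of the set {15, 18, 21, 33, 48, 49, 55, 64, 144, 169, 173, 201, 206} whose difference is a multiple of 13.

Two integers differ by a multiple of 13 exactly when they have the same residue mod 13. The residues are 15↦2, 18↦5, 21↦8, 33↦7, 48↦9, 49↦10, 55↦3, 64↦12, 144↦1, 169↦0, 173↦4, 201↦6, 206↦11.
These 13 residues are pairwise different, hence no difference of two elements is divisible by 13.

No such pair exists.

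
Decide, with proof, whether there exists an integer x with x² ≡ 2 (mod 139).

Apply Euler's criterion with the prime 139: 2 is a quadratic residue iff 2^69 ≡ 1 (mod 139), and a non-residue iff it is ≡ −1.
Squaring successively (mod 139): 2^2 = 4 ≡ 4; 2^4 ≡ 4² = 16 ≡ 16; 2^8 ≡ 16² = 256 ≡ 117; 2^16 ≡ 117² = 13689 ≡ 67; 2^32 ≡ 67² = 4489 ≡ 41; 2^64 ≡ 41² = 1681 ≡ 13.
Since 69 = 64 + 4 + 1, 2^69 ≡ 13 · 16 · 2; multiplying out mod 139: 13·16 = 208 ≡ 69, then 69·2 = 138 ≡ 138. Thus 2^69 ≡ 138 ≡ −1 (mod 139).
The value −1 means 2 is a non-residue modulo 139, so x² ≡ 2 (mod 139) is impossible.

There is no such integer.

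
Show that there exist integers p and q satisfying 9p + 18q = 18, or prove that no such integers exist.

Since gcd(9, 18) = 9 and 18 = 9·2, Bézout's identity guarantees a solution.
Dividing through by 9 reduces the equation to 1p + 2q = 2.
With a unit coefficient on p, (p, q) = (2, 0) is an immediate solution.
Shifting by a multiple of (2, −1) keeps it a solution: p = 2 − 1·2 = 0, q = 0 + 1·1 = 1.
Indeed 9·0 + 18·1 = 0 + 18 = 18.

p = 0, q = 1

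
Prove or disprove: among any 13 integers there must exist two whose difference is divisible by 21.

Try 13 consecutive integers, 37, 38, …, 49. Their remainders mod 21 are 16, 17, 18, 19, 20, 0, 1, 2, 3, 4, 5, 6, 7 — pairwise different, as any 13 ≤ 21 consecutive integers have distinct residues.
Any two of them differ by at most 12 < 21 and by at least 1, so no difference is a multiple of 21.

No, the set {37, 38, 39, 40, 41, 42, 43, 44, 45, 46, 47, 48, 49} is a counterexample.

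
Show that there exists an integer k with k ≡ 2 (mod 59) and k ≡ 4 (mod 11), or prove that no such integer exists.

k = 356

gcd(59, 11) = 1, so the Chinese Remainder Theorem guarantees exactly one residue class mod 649 satisfying both.
Write k = 2 + 59t and require 2 + 59t ≡ 4 (mod 11), i.e. 59t ≡ 2 (mod 11).
59 ≡ 4 (mod 11), so this reads 4t ≡ 2 (mod 11). Since 4·3 = 12 = 1·11 + 1, the inverse of 4 mod 11 is 3.
Therefore t ≡ 3·2 = 6 (mod 11).
Taking t = 6 gives k = 2 + 59·6 = 356.
Check: 356 mod 59 = 2, 356 mod 11 = 4. ✓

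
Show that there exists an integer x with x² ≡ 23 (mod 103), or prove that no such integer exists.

x = 34

Take x = 34. Then 34² = 1156 = 11·103 + 23, so 34² ≡ 23 (mod 103).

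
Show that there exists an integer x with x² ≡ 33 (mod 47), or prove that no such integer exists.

There is no such integer.

Apply Euler's criterion with the prime 47: 33 is a quadratic residue iff 33^23 ≡ 1 (mod 47), and a non-residue iff it is ≡ −1.
Squaring successively (mod 47): 33^2 = 1089 ≡ 8; 33^4 ≡ 8² = 64 ≡ 17; 33^8 ≡ 17² = 289 ≡ 7; 33^16 ≡ 7² = 49 ≡ 2.
Since 23 = 16 + 4 + 2 + 1, 33^23 ≡ 2 · 17 · 8 · 33; multiplying out mod 47: 2·17 = 34 ≡ 34, then 34·8 = 272 ≡ 37, then 37·33 = 1221 ≡ 46. Thus 33^23 ≡ 46 ≡ −1 (mod 47).
The value −1 means 33 is a non-residue modulo 47, so x² ≡ 33 (mod 47) is impossible.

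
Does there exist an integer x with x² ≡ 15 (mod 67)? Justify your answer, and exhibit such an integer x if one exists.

x = 45

x = 45 works: 45² = 2025, and 2025 − 15 = 2010 = 30·67.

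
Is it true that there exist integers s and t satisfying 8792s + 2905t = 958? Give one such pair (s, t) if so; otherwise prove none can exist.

Any value of 8792s + 2905t is a multiple of gcd(8792, 2905) = 7.
But 958 = 7·136 + 6, so 7 ∤ 958.
Hence no integers s, t satisfy the equation.

There are no such integers.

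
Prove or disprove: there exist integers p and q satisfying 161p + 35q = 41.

No such integers exist.

Both 161 and 35 are divisible by gcd(161, 35) = 7, hence so is any combination 161p + 35q.
But 41 = 7·5 + 6, so 7 ∤ 41.
So the equation is unsolvable over ℤ.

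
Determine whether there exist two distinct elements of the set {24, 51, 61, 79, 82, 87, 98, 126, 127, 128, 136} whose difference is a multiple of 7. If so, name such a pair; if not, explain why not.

Yes: 24 and 87.

Both 24 and 87 leave remainder 3 on division by 7; their difference 63 = 9·7 is a multiple of 7.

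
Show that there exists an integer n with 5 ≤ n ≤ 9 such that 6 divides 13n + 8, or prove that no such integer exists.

There is no such integer n in that range.

For n = 5, 6, …, 9 the values of 13n + 8 modulo 6 are 1, 2, 3, 4, 5 respectively.
Since 0 is absent from this list, 6 ∤ 13n + 8 for every n with 5 ≤ n ≤ 9.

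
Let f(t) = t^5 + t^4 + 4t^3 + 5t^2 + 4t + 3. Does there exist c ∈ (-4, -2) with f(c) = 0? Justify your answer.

No such root exists.

The endpoint values f(-4) = -957 and f(-2) = -33 are both negative. Claim: f(t) < 0 for every t in (-4, -2).
Shift to the endpoint -2: with t = -2 − u (0 < u < 2), one computes f(-2 − u) = -u^5 - 9u^4 - 36u^3 - 75u^2 - 80u - 33.
All 6 nonzero coefficients of this polynomial in u are negative; hence for u > 0 the value is a sum of negative terms (the constant -33 among them).
Therefore f(t) < 0 throughout (-4, -2), and f has no zero there.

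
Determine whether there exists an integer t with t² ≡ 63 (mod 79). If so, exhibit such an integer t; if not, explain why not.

79 is prime, so by Euler's criterion 63 is a square mod 79 iff 63^((79−1)/2) = 63^39 ≡ 1 (mod 79).
Repeated squaring mod 79: 63^2 = 3969 ≡ 19; 63^4 ≡ 19² = 361 ≡ 45; 63^8 ≡ 45² = 2025 ≡ 50; 63^16 ≡ 50² = 2500 ≡ 51; 63^32 ≡ 51² = 2601 ≡ 73.
Since 39 = 32 + 4 + 2 + 1, 63^39 ≡ 73 · 45 · 19 · 63; multiplying out mod 79: 73·45 = 3285 ≡ 46, then 46·19 = 874 ≡ 5, then 5·63 = 315 ≡ 78. Thus 63^39 ≡ 78 ≡ −1 (mod 79).
By Euler's criterion 63 is a quadratic non-residue mod 79: no t satisfies t² ≡ 63 (mod 79).

No such integer exists.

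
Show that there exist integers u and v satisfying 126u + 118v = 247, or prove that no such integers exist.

gcd(126, 118) = 2, so every integer of the form 126u + 118v is a multiple of 2.
However 247 leaves remainder 1 on division by 2.
So the equation is unsolvable over ℤ.

No, no such integers exist.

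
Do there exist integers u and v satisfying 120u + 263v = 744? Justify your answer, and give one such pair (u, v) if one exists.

u = 164, v = -72

Since gcd(120, 263) = 1, every integer is an integer combination of 120 and 263.
Euclidean algorithm: 263 = 2·120 + 23, 120 = 5·23 + 5, 23 = 4·5 + 3, 5 = 1·3 + 2, 3 = 1·2 + 1, 2 = 2·1 + 0.
Unwinding: 1 = 3 − 1·2 = 3 − (5 − 1·3) = −5 + 2·3 = −5 + 2·(23 − 4·5) = 2·23 − 9·5 = 2·23 − 9·(120 − 5·23) = −9·120 + 47·23 = −9·120 + 47·(263 − 2·120) = 47·263 − 103·120, i.e. 120·(-103) + 263·47 = 1.
Times 744: 120·(-76632) + 263·34968 = 744, so (-76632, 34968) solves it.
Shifting by a multiple of (263, −120) keeps it a solution: u = -76632 + 292·263 = 164, v = 34968 − 292·120 = -72.
Check: 120·164 + 263·(-72) = 19680 − 18936 = 744. ✓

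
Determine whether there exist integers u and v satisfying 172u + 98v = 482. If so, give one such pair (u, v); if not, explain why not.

Since gcd(172, 98) = 2 and 482 = 2·241, Bézout's identity guarantees a solution.
Dividing through by 2 reduces the equation to 86u + 49v = 241.
Euclidean algorithm: 86 = 1·49 + 37, 49 = 1·37 + 12, 37 = 3·12 + 1, 12 = 12·1 + 0.
Working back up the chain: 1 = 37 − 3·12 = 37 − 3·(49 − 1·37) = −3·49 + 4·37 = −3·49 + 4·(86 − 1·49) = 4·86 − 7·49. So 86·4 + 49·(-7) = 1.
Times 241: 86·964 + 49·(-1687) = 241, so (964, -1687) solves it.
The general solution is u = 964 + 49k, v = -1687 − 86k; taking k = -19 gives the smaller pair u = 33, v = -53.
Indeed 172·33 + 98·(-53) = 5676 − 5194 = 482.

u = 33, v = -53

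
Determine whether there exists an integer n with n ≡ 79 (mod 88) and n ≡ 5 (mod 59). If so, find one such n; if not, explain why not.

Since 88 and 59 share no common factor, CRT says the pair of congruences has a solution (unique mod 5192).
Write n = 79 + 88t and require 79 + 88t ≡ 5 (mod 59), i.e. 88t ≡ 44 (mod 59).
88 ≡ 29 (mod 59), so this reads 29t ≡ 44 (mod 59). Invert 29 mod 59 by the Euclidean algorithm: 59 = 2·29 + 1, 29 = 29·1 + 0; back-substituting, 1 = 59 − 2·29. Hence 29·(-2) ≡ 1, so 29⁻¹ ≡ -2 ≡ 57 (mod 59).
Multiplying by 57: t ≡ 57·44 = 2508 ≡ 30 (mod 59).
With t = 30: n = 79 + 88·30 = 2719.
Check: 2719 mod 88 = 79, 2719 mod 59 = 5. ✓

n = 2719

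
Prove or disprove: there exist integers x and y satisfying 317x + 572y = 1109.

Since gcd(317, 572) = 1, every integer is an integer combination of 317 and 572.
Euclidean algorithm: 572 = 1·317 + 255, 317 = 1·255 + 62, 255 = 4·62 + 7, 62 = 8·7 + 6, 7 = 1·6 + 1, 6 = 6·1 + 0.
Back-substituting, 1 = 7 − 1·6 = 7 − (62 − 8·7) = −62 + 9·7 = −62 + 9·(255 − 4·62) = 9·255 − 37·62 = 9·255 − 37·(317 − 1·255) = −37·317 + 46·255 = −37·317 + 46·(572 − 1·317) = 46·572 − 83·317; that is, 317·(-83) + 572·46 = 1.
Multiplying through by 1109: x = (-83)·1109 = -92047, y = 46·1109 = 51014 is a solution.
The general solution is x = -92047 + 572k, y = 51014 − 317k; taking k = 161 gives the smaller pair x = 45, y = -23.
Indeed 317·45 + 572·(-23) = 14265 − 13156 = 1109.

x = 45, y = -23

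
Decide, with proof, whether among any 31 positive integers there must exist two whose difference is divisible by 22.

There are exactly 22 possible remainders on division by 22.
Since 31 > 22, two of the 31 integers must share a residue class by the pigeonhole principle; call them a and b.
Their difference a − b is then a multiple of 22.

Yes.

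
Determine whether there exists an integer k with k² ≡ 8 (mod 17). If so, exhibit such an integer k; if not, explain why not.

k = 12 works: 12² = 144, and 144 − 8 = 136 = 8·17.

k = 12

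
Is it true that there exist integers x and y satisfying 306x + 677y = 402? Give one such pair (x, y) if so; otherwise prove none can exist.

x = 373, y = -168

Since gcd(306, 677) = 1, every integer is an integer combination of 306 and 677.
Dividing repeatedly: 677 = 2·306 + 65, 306 = 4·65 + 46, 65 = 1·46 + 19, 46 = 2·19 + 8, 19 = 2·8 + 3, 8 = 2·3 + 2, 3 = 1·2 + 1, 2 = 2·1 + 0.
Unwinding: 1 = 3 − 1·2 = 3 − (8 − 2·3) = −8 + 3·3 = −8 + 3·(19 − 2·8) = 3·19 − 7·8 = 3·19 − 7·(46 − 2·19) = −7·46 + 17·19 = −7·46 + 17·(65 − 1·46) = 17·65 − 24·46 = 17·65 − 24·(306 − 4·65) = −24·306 + 113·65 = −24·306 + 113·(677 − 2·306) = 113·677 − 250·306, i.e. 306·(-250) + 677·113 = 1.
Times 402: 306·(-100500) + 677·45426 = 402, so (-100500, 45426) solves it.
Shifting by a multiple of (677, −306) keeps it a solution: x = -100500 + 149·677 = 373, y = 45426 − 149·306 = -168.
Indeed 306·373 + 677·(-168) = 114138 − 113736 = 402.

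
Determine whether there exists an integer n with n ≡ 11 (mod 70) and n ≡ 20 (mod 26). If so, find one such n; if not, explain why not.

gcd(70, 26) = 2. If n ≡ 11 (mod 70) and n ≡ 20 (mod 26), then n ≡ 11 (mod 2) and n ≡ 20 (mod 2).
However 11 ≡ 1 and 20 ≡ 0 (mod 2), and 1 ≠ 0.
Hence the system has no solution.

No such integer exists.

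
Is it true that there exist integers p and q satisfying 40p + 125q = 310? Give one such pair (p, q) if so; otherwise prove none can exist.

Since gcd(40, 125) = 5 and 310 = 5·62, Bézout's identity guarantees a solution.
Dividing through by 5 reduces the equation to 8p + 25q = 62.
Dividing repeatedly: 25 = 3·8 + 1, 8 = 8·1 + 0.
Unwinding: 1 = 25 − 3·8, i.e. 8·(-3) + 25·1 = 1.
Scaling by 62 gives the particular solution (p, q) = (-186, 62).
Shifting by a multiple of (25, −8) keeps it a solution: p = -186 + 8·25 = 14, q = 62 − 8·8 = -2.
Check: 40·14 + 125·(-2) = 560 − 250 = 310. ✓

p = 14, q = -2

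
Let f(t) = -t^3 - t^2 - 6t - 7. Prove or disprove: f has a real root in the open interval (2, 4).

f(2) = -31 and f(4) = -111, both negative.
f'(t) = -3t^2 - 2t - 6 has discriminant (-2)² − 4·(-3)·(-6) = -68 < 0, so f' has no real roots and is negative for every real t.
So f is strictly decreasing; between 2 and 4 its values lie between f(2) = -31 and f(4) = -111, all negative. Therefore f has no root in (2, 4).

No.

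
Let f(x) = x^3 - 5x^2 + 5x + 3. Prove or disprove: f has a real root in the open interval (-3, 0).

Yes, f has a root in the interval.

f(-3) = -84 and f(0) = 3, which have opposite signs.
As a polynomial, f is continuous on every closed interval.
By the Intermediate Value Theorem f must vanish at some point of (-3, 0).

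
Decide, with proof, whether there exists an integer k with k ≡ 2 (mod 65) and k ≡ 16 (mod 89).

gcd(65, 89) = 1, so the Chinese Remainder Theorem guarantees exactly one residue class mod 5785 satisfying both.
Write k = 2 + 65t and require 2 + 65t ≡ 16 (mod 89), i.e. 65t ≡ 14 (mod 89).
Invert 65 mod 89 by the Euclidean algorithm: 89 = 1·65 + 24, 65 = 2·24 + 17, 24 = 1·17 + 7, 17 = 2·7 + 3, 7 = 2·3 + 1, 3 = 3·1 + 0; back-substituting, 1 = 7 − 2·3 = 7 − 2·(17 − 2·7) = −2·17 + 5·7 = −2·17 + 5·(24 − 1·17) = 5·24 − 7·17 = 5·24 − 7·(65 − 2·24) = −7·65 + 19·24 = −7·65 + 19·(89 − 1·65) = 19·89 − 26·65. Hence 65·(-26) ≡ 1, so 65⁻¹ ≡ -26 ≡ 63 (mod 89).
Multiplying by 63: t ≡ 63·14 = 882 ≡ 81 (mod 89).
With t = 81: k = 2 + 65·81 = 5267.
Verify: 5267 = 81·65 + 2 and 5267 = 59·89 + 16. ✓

k = 5267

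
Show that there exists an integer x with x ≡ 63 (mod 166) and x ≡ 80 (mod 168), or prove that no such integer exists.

gcd(166, 168) = 2. If x ≡ 63 (mod 166) and x ≡ 80 (mod 168), then x ≡ 63 (mod 2) and x ≡ 80 (mod 2).
But 63 mod 2 = 1 while 80 mod 2 = 0, a contradiction.
Therefore no such x exists.

No such integer exists.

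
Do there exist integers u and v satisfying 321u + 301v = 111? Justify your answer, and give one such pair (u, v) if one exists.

u = 141, v = -150

Since gcd(321, 301) = 1, every integer is an integer combination of 321 and 301.
Run the Euclidean algorithm on 321 and 301: 321 = 1·301 + 20, 301 = 15·20 + 1, 20 = 20·1 + 0.
Back-substituting, 1 = 301 − 15·20 = 301 − 15·(321 − 1·301) = −15·321 + 16·301; that is, 321·(-15) + 301·16 = 1.
Times 111: 321·(-1665) + 301·1776 = 111, so (-1665, 1776) solves it.
Adding 6·301 to u and subtracting 6·321 from v gives the tidier solution (141, -150).
Indeed 321·141 + 301·(-150) = 45261 − 45150 = 111.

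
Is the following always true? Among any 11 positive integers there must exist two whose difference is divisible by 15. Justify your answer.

Take the 11 consecutive integers 41, 42, …, 51: their residues mod 15 are all distinct because 11 ≤ 15.
No two share a residue, so no pair has difference divisible by 15; the claim fails for this set.

No; for instance {41, 42, 43, 44, 45, 46, 47, 48, 49, 50, 51} is a counterexample.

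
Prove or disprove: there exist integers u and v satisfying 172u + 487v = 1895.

Since gcd(172, 487) = 1, every integer is an integer combination of 172 and 487.
Run the Euclidean algorithm on 487 and 172: 487 = 2·172 + 143, 172 = 1·143 + 29, 143 = 4·29 + 27, 29 = 1·27 + 2, 27 = 13·2 + 1, 2 = 2·1 + 0.
Unwinding: 1 = 27 − 13·2 = 27 − 13·(29 − 1·27) = −13·29 + 14·27 = −13·29 + 14·(143 − 4·29) = 14·143 − 69·29 = 14·143 − 69·(172 − 1·143) = −69·172 + 83·143 = −69·172 + 83·(487 − 2·172) = 83·487 − 235·172, i.e. 172·(-235) + 487·83 = 1.
Scaling by 1895 gives the particular solution (u, v) = (-445325, 157285).
Shifting by a multiple of (487, −172) keeps it a solution: u = -445325 + 915·487 = 280, v = 157285 − 915·172 = -95.
Check: 172·280 + 487·(-95) = 48160 − 46265 = 1895. ✓

u = 280, v = -95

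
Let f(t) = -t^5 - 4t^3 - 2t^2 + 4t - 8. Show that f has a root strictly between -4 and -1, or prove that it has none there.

f(-4) = 1224 and f(-1) = -9, which have opposite signs.
As a polynomial, f is continuous on every closed interval.
By the Intermediate Value Theorem f must vanish at some point of (-4, -1).

Yes, f has a root in the interval.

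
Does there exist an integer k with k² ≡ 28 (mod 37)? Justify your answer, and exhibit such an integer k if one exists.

k = 18 works: 18² = 324, and 324 − 28 = 296 = 8·37.

k = 18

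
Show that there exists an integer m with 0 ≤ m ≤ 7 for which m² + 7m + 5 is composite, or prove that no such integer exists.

m = 4

At m = 4: 4² + 7·4 + 5 = 49 = 7·7, which is composite.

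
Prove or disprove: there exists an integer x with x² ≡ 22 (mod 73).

73 is prime, so by Euler's criterion 22 is a square mod 73 iff 22^((73−1)/2) = 22^36 ≡ 1 (mod 73).
Repeated squaring mod 73: 22^2 = 484 ≡ 46; 22^4 ≡ 46² = 2116 ≡ 72; 22^8 ≡ 72² = 5184 ≡ 1; 22^16 ≡ 1² = 1 ≡ 1; 22^32 ≡ 1² = 1 ≡ 1.
Since 36 = 32 + 4, 22^36 ≡ 1 · 72; multiplying out mod 73: 1·72 = 72 ≡ 72. Thus 22^36 ≡ 72 ≡ −1 (mod 73).
The value −1 means 22 is a non-residue modulo 73, so x² ≡ 22 (mod 73) is impossible.

No such integer exists.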